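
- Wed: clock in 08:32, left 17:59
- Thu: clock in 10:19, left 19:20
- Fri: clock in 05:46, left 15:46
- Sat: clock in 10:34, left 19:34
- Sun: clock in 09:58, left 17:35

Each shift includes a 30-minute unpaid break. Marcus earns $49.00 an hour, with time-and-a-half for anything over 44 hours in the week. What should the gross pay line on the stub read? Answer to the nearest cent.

Wed: 08:32–17:59 = 9 h 27 min; less 30 min break → 8 h 57 min
Thu: 10:19–19:20 = 9 h 1 min; less 30 min break → 8 h 31 min
Fri: 05:46–15:46 = 10 h 0 min; less 30 min break → 9 h 30 min
Sat: 10:34–19:34 = 9 h 0 min; less 30 min break → 8 h 30 min
Sun: 09:58–17:35 = 7 h 37 min; less 30 min break → 7 h 7 min
Total worked: 42 h 35 min = 2555 min.
Regular 42 h 35 min = 2555 min at $49.00/h; overtime 0 h 0 min = 0 min at $73.50/h.
Pay = (2555 × $49.00 + 0 × $73.50) ÷ 60 = $2086.58.

$2086.58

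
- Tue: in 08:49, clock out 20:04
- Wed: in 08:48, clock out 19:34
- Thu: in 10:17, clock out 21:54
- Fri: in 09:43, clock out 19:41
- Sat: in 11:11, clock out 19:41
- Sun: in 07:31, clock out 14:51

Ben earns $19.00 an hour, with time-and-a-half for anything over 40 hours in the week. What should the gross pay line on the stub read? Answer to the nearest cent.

$1313.85

Tue: 08:49–20:04 = 11 h 15 min
Wed: 08:48–19:34 = 10 h 46 min
Thu: 10:17–21:54 = 11 h 37 min
Fri: 09:43–19:41 = 9 h 58 min
Sat: 11:11–19:41 = 8 h 30 min
Sun: 07:31–14:51 = 7 h 20 min
Total worked: 59 h 26 min = 3566 min.
Regular 40 h 0 min = 2400 min at $19.00/h; overtime 19 h 26 min = 1166 min at $28.50/h.
Pay = (2400 × $19.00 + 1166 × $28.50) ÷ 60 = $1313.85.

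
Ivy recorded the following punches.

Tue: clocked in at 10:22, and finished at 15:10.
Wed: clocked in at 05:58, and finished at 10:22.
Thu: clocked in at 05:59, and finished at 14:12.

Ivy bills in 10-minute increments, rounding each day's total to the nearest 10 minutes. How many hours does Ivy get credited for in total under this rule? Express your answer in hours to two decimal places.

17.33 hours

Tue: 10:22–15:10 = 4 h 48 min → rounds to 4 h 50 min
Wed: 05:58–10:22 = 4 h 24 min → rounds to 4 h 20 min
Thu: 05:59–14:12 = 8 h 13 min → rounds to 8 h 10 min
Total credited: 17 h 20 min.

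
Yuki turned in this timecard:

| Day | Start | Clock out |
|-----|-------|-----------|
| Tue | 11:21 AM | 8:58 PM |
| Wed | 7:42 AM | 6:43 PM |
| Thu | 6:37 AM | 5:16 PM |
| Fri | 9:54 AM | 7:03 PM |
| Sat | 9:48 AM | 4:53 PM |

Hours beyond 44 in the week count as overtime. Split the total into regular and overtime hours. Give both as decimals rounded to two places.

Regular 44.00 hours, overtime 3.52 hours

Tue: 11:21 AM–8:58 PM = 9 h 37 min
Wed: 7:42 AM–6:43 PM = 11 h 1 min
Thu: 6:37 AM–5:16 PM = 10 h 39 min
Fri: 9:54 AM–7:03 PM = 9 h 9 min
Sat: 9:48 AM–4:53 PM = 7 h 5 min
Total worked: 47 h 31 min = 47.52 h.
Threshold 44 h → overtime 3 h 31 min, regular 44 h 0 min.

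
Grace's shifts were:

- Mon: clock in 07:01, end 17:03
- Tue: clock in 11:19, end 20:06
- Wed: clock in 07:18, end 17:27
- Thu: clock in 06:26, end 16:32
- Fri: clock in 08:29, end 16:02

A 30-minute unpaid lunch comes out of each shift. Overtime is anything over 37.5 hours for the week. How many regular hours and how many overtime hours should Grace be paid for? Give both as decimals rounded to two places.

Mon: 07:01–17:03 = 10 h 2 min; less 30 min break → 9 h 32 min
Tue: 11:19–20:06 = 8 h 47 min; less 30 min break → 8 h 17 min
Wed: 07:18–17:27 = 10 h 9 min; less 30 min break → 9 h 39 min
Thu: 06:26–16:32 = 10 h 6 min; less 30 min break → 9 h 36 min
Fri: 08:29–16:02 = 7 h 33 min; less 30 min break → 7 h 3 min
Total worked: 44 h 7 min = 44.12 h.
Threshold 37.5 h → overtime 6 h 37 min, regular 37 h 30 min.

Regular 37.50 hours, overtime 6.62 hours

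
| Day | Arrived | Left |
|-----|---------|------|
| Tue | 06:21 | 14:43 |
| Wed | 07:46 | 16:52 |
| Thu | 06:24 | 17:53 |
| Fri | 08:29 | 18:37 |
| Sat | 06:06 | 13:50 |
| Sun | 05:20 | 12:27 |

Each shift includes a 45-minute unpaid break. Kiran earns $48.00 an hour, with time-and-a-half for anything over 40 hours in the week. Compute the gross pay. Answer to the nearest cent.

Tue: 06:21–14:43 = 8 h 22 min; less 45 min break → 7 h 37 min
Wed: 07:46–16:52 = 9 h 6 min; less 45 min break → 8 h 21 min
Thu: 06:24–17:53 = 11 h 29 min; less 45 min break → 10 h 44 min
Fri: 08:29–18:37 = 10 h 8 min; less 45 min break → 9 h 23 min
Sat: 06:06–13:50 = 7 h 44 min; less 45 min break → 6 h 59 min
Sun: 05:20–12:27 = 7 h 7 min; less 45 min break → 6 h 22 min
Total worked: 49 h 26 min = 2966 min.
Regular 40 h 0 min = 2400 min at $48.00/h; overtime 9 h 26 min = 566 min at $72.00/h.
Pay = (2400 × $48.00 + 566 × $72.00) ÷ 60 = $2599.20.

$2599.20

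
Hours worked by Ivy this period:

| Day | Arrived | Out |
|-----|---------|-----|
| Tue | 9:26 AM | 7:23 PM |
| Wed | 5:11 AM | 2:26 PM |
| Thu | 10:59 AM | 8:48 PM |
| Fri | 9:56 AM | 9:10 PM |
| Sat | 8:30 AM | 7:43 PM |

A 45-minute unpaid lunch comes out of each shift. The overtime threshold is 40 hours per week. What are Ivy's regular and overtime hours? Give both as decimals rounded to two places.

Regular 40.00 hours, overtime 7.72 hours

Tue: 9:26 AM–7:23 PM = 9 h 57 min; less 45 min break → 9 h 12 min
Wed: 5:11 AM–2:26 PM = 9 h 15 min; less 45 min break → 8 h 30 min
Thu: 10:59 AM–8:48 PM = 9 h 49 min; less 45 min break → 9 h 4 min
Fri: 9:56 AM–9:10 PM = 11 h 14 min; less 45 min break → 10 h 29 min
Sat: 8:30 AM–7:43 PM = 11 h 13 min; less 45 min break → 10 h 28 min
Total worked: 47 h 43 min = 47.72 h.
Threshold 40 h → overtime 7 h 43 min, regular 40 h 0 min.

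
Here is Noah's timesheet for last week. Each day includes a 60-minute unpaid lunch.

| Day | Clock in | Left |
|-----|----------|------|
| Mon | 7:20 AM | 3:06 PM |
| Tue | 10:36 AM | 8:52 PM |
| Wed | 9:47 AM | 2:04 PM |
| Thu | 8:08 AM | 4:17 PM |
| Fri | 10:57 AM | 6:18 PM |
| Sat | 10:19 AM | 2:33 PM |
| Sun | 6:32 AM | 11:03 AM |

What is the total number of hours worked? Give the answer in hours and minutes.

39 h 34 min

Mon: 7:20 AM–3:06 PM = 7 h 46 min; less 60 min break → 6 h 46 min
Tue: 10:36 AM–8:52 PM = 10 h 16 min; less 60 min break → 9 h 16 min
Wed: 9:47 AM–2:04 PM = 4 h 17 min; less 60 min break → 3 h 17 min
Thu: 8:08 AM–4:17 PM = 8 h 9 min; less 60 min break → 7 h 9 min
Fri: 10:57 AM–6:18 PM = 7 h 21 min; less 60 min break → 6 h 21 min
Sat: 10:19 AM–2:33 PM = 4 h 14 min; less 60 min break → 3 h 14 min
Sun: 6:32 AM–11:03 AM = 4 h 31 min; less 60 min break → 3 h 31 min
Total: 6 h 46 min + 9 h 16 min + 3 h 17 min + 7 h 9 min + 6 h 21 min + 3 h 14 min + 3 h 31 min = 39 h 34 min.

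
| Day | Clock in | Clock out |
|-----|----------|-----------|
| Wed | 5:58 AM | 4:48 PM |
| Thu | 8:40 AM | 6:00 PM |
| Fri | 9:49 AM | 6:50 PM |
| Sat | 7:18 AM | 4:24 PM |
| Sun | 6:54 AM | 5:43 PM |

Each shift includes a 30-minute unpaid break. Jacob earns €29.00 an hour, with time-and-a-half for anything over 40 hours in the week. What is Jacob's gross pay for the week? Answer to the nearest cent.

Wed: 5:58 AM–4:48 PM = 10 h 50 min; less 30 min break → 10 h 20 min
Thu: 8:40 AM–6:00 PM = 9 h 20 min; less 30 min break → 8 h 50 min
Fri: 9:49 AM–6:50 PM = 9 h 1 min; less 30 min break → 8 h 31 min
Sat: 7:18 AM–4:24 PM = 9 h 6 min; less 30 min break → 8 h 36 min
Sun: 6:54 AM–5:43 PM = 10 h 49 min; less 30 min break → 10 h 19 min
Total worked: 46 h 36 min = 2796 min.
Regular 40 h 0 min = 2400 min at €29.00/h; overtime 6 h 36 min = 396 min at €43.50/h.
Pay = (2400 × €29.00 + 396 × €43.50) ÷ 60 = €1447.10.

€1447.10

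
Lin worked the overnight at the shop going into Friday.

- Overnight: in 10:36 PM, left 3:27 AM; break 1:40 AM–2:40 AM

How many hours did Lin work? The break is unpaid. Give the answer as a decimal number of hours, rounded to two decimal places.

3.85 hours

Overnight: 10:36 PM → midnight = 1 h 24 min; midnight → 3:27 AM = 3 h 27 min; span 4 h 51 min; less 60 min break → 3 h 51 min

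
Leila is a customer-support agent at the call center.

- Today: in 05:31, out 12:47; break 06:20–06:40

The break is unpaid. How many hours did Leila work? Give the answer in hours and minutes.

Today: 05:31–12:47 = 7 h 16 min; less 20 min break → 6 h 56 min

6 h 56 min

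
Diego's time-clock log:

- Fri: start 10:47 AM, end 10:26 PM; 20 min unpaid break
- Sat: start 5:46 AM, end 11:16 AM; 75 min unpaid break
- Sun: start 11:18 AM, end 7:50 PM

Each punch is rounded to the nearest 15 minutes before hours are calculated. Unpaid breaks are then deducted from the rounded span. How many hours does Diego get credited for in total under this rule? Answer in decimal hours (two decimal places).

24.17 hours

Fri: in 10:47 AM→10:45 AM, out 10:26 PM→10:30 PM; 11 h 45 min − 20 min = 11 h 25 min
Sat: in 5:46 AM→5:45 AM, out 11:16 AM→11:15 AM; 5 h 30 min − 75 min = 4 h 15 min
Sun: in 11:18 AM→11:15 AM, out 7:50 PM→7:45 PM; 8 h 30 min
Total credited: 24 h 10 min.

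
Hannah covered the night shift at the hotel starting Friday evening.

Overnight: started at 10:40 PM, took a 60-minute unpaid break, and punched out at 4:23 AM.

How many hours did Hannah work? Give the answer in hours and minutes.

4 h 43 min

Overnight: 10:40 PM → midnight = 1 h 20 min; midnight → 4:23 AM = 4 h 23 min; span 5 h 43 min; less 60 min break → 4 h 43 min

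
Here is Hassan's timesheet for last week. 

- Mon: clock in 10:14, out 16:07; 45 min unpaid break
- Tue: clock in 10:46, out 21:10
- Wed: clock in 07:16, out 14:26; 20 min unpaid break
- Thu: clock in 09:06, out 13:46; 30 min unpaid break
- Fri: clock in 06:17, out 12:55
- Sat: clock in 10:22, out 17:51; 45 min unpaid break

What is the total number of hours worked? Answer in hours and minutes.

39 h 54 min

Mon: 10:14–16:07 = 5 h 53 min; less 45 min break → 5 h 8 min
Tue: 10:46–21:10 = 10 h 24 min
Wed: 07:16–14:26 = 7 h 10 min; less 20 min break → 6 h 50 min
Thu: 09:06–13:46 = 4 h 40 min; less 30 min break → 4 h 10 min
Fri: 06:17–12:55 = 6 h 38 min
Sat: 10:22–17:51 = 7 h 29 min; less 45 min break → 6 h 44 min
Total: 5 h 8 min + 10 h 24 min + 6 h 50 min + 4 h 10 min + 6 h 38 min + 6 h 44 min = 39 h 54 min.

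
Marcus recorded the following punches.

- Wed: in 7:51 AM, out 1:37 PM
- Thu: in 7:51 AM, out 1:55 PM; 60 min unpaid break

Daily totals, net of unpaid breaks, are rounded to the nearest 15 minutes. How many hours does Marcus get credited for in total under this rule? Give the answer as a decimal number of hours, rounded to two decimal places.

10.75 hours

Wed: 7:51 AM–1:37 PM = 5 h 46 min → rounds to 5 h 45 min
Thu: 7:51 AM–1:55 PM = 6 h 4 min − 60 min = 5 h 4 min → rounds to 5 h 0 min
Total credited: 10 h 45 min.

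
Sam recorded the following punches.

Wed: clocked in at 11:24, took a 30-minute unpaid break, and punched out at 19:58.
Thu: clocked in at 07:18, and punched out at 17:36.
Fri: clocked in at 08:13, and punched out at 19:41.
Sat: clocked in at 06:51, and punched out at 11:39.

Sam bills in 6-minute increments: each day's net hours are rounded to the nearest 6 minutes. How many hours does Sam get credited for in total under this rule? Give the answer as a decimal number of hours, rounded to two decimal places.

34.70 hours

Wed: 11:24–19:58 = 8 h 34 min − 30 min = 8 h 4 min → rounds to 8 h 6 min
Thu: 07:18–17:36 = 10 h 18 min → rounds to 10 h 18 min
Fri: 08:13–19:41 = 11 h 28 min → rounds to 11 h 30 min
Sat: 06:51–11:39 = 4 h 48 min → rounds to 4 h 48 min
Total credited: 34 h 42 min.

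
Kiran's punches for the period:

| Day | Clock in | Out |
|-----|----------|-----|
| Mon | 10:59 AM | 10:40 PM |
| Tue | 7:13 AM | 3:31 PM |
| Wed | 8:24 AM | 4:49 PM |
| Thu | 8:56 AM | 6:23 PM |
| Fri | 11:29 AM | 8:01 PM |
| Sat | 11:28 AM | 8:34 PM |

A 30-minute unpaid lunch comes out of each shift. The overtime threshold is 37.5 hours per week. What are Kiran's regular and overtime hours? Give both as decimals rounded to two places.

Mon: 10:59 AM–10:40 PM = 11 h 41 min; less 30 min break → 11 h 11 min
Tue: 7:13 AM–3:31 PM = 8 h 18 min; less 30 min break → 7 h 48 min
Wed: 8:24 AM–4:49 PM = 8 h 25 min; less 30 min break → 7 h 55 min
Thu: 8:56 AM–6:23 PM = 9 h 27 min; less 30 min break → 8 h 57 min
Fri: 11:29 AM–8:01 PM = 8 h 32 min; less 30 min break → 8 h 2 min
Sat: 11:28 AM–8:34 PM = 9 h 6 min; less 30 min break → 8 h 36 min
Total worked: 52 h 29 min = 52.48 h.
Threshold 37.5 h → overtime 14 h 59 min, regular 37 h 30 min.

Regular 37.50 hours, overtime 14.98 hours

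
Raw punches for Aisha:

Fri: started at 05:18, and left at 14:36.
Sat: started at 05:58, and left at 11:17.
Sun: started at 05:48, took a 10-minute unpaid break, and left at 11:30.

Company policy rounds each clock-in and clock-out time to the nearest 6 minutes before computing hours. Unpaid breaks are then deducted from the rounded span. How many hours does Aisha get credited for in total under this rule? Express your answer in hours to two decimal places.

20.13 hours

Fri: in 05:18→05:18, out 14:36→14:36; 9 h 18 min
Sat: in 05:58→06:00, out 11:17→11:18; 5 h 18 min
Sun: in 05:48→05:48, out 11:30→11:30; 5 h 42 min − 10 min = 5 h 32 min
Total credited: 20 h 8 min.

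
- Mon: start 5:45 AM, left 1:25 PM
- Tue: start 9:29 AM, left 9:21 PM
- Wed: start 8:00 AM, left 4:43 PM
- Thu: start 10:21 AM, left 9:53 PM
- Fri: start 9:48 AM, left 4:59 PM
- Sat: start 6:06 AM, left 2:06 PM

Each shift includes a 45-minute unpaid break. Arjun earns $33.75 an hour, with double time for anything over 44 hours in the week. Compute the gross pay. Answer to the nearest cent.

Mon: 5:45 AM–1:25 PM = 7 h 40 min; less 45 min break → 6 h 55 min
Tue: 9:29 AM–9:21 PM = 11 h 52 min; less 45 min break → 11 h 7 min
Wed: 8:00 AM–4:43 PM = 8 h 43 min; less 45 min break → 7 h 58 min
Thu: 10:21 AM–9:53 PM = 11 h 32 min; less 45 min break → 10 h 47 min
Fri: 9:48 AM–4:59 PM = 7 h 11 min; less 45 min break → 6 h 26 min
Sat: 6:06 AM–2:06 PM = 8 h 0 min; less 45 min break → 7 h 15 min
Total worked: 50 h 28 min = 3028 min.
Regular 44 h 0 min = 2640 min at $33.75/h; overtime 6 h 28 min = 388 min at $67.50/h.
Pay = (2640 × $33.75 + 388 × $67.50) ÷ 60 = $1921.50.

$1921.50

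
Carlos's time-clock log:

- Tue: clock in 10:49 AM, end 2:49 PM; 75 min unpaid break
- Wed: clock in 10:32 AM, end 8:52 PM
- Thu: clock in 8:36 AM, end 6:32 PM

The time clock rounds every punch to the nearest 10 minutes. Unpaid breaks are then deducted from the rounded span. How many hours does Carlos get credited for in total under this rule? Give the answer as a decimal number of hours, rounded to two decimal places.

22.92 hours

Tue: in 10:49 AM→10:50 AM, out 2:49 PM→2:50 PM; 4 h 0 min − 75 min = 2 h 45 min
Wed: in 10:32 AM→10:30 AM, out 8:52 PM→8:50 PM; 10 h 20 min
Thu: in 8:36 AM→8:40 AM, out 6:32 PM→6:30 PM; 9 h 50 min
Total credited: 22 h 55 min.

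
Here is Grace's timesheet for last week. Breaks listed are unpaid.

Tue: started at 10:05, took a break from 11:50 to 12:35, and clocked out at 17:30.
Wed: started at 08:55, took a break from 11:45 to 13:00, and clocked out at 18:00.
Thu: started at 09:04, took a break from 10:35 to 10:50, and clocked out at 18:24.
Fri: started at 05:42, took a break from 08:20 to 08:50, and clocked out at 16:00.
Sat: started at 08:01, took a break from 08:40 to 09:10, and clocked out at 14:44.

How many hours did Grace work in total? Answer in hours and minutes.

39 h 36 min

Tue: 10:05–17:30 = 7 h 25 min; less 45 min break → 6 h 40 min
Wed: 08:55–18:00 = 9 h 5 min; less 75 min break → 7 h 50 min
Thu: 09:04–18:24 = 9 h 20 min; less 15 min break → 9 h 5 min
Fri: 05:42–16:00 = 10 h 18 min; less 30 min break → 9 h 48 min
Sat: 08:01–14:44 = 6 h 43 min; less 30 min break → 6 h 13 min
Total: 6 h 40 min + 7 h 50 min + 9 h 5 min + 9 h 48 min + 6 h 13 min = 39 h 36 min.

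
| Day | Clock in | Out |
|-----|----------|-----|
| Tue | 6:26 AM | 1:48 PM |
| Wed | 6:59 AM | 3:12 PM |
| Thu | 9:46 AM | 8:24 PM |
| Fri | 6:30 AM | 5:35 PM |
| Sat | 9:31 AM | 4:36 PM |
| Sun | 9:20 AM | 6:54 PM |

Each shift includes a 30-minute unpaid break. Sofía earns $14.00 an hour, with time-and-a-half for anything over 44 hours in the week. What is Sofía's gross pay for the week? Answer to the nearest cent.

$761.95

Tue: 6:26 AM–1:48 PM = 7 h 22 min; less 30 min break → 6 h 52 min
Wed: 6:59 AM–3:12 PM = 8 h 13 min; less 30 min break → 7 h 43 min
Thu: 9:46 AM–8:24 PM = 10 h 38 min; less 30 min break → 10 h 8 min
Fri: 6:30 AM–5:35 PM = 11 h 5 min; less 30 min break → 10 h 35 min
Sat: 9:31 AM–4:36 PM = 7 h 5 min; less 30 min break → 6 h 35 min
Sun: 9:20 AM–6:54 PM = 9 h 34 min; less 30 min break → 9 h 4 min
Total worked: 50 h 57 min = 3057 min.
Regular 44 h 0 min = 2640 min at $14.00/h; overtime 6 h 57 min = 417 min at $21.00/h.
Pay = (2640 × $14.00 + 417 × $21.00) ÷ 60 = $761.95.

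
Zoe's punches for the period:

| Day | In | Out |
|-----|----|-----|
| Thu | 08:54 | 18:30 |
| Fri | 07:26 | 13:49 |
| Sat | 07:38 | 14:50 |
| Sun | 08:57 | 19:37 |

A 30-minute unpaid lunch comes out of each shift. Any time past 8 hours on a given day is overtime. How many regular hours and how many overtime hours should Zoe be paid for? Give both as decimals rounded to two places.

Regular 28.58 hours, overtime 3.27 hours

Thu: 08:54–18:30 = 9 h 36 min; less 30 min break → 9 h 6 min
Fri: 07:26–13:49 = 6 h 23 min; less 30 min break → 5 h 53 min
Sat: 07:38–14:50 = 7 h 12 min; less 30 min break → 6 h 42 min
Sun: 08:57–19:37 = 10 h 40 min; less 30 min break → 10 h 10 min
Thu reg 8 h 0 min / OT 1 h 6 min; Fri reg 5 h 53 min / OT 0 h 0 min; Sat reg 6 h 42 min / OT 0 h 0 min; Sun reg 8 h 0 min / OT 2 h 10 min.
Totals: regular 28 h 35 min, overtime 3 h 16 min.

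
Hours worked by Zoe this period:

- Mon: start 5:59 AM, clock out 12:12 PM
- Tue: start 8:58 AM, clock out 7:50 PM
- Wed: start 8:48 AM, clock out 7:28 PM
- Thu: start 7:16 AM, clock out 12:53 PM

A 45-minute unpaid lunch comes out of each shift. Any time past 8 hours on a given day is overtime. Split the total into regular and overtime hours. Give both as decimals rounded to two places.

Regular 26.33 hours, overtime 4.03 hours

Mon: 5:59 AM–12:12 PM = 6 h 13 min; less 45 min break → 5 h 28 min
Tue: 8:58 AM–7:50 PM = 10 h 52 min; less 45 min break → 10 h 7 min
Wed: 8:48 AM–7:28 PM = 10 h 40 min; less 45 min break → 9 h 55 min
Thu: 7:16 AM–12:53 PM = 5 h 37 min; less 45 min break → 4 h 52 min
Mon reg 5 h 28 min / OT 0 h 0 min; Tue reg 8 h 0 min / OT 2 h 7 min; Wed reg 8 h 0 min / OT 1 h 55 min; Thu reg 4 h 52 min / OT 0 h 0 min.
Totals: regular 26 h 20 min, overtime 4 h 2 min.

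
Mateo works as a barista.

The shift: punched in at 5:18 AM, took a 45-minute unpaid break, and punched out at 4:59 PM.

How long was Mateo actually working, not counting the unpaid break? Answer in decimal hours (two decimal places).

10.93 hours

The shift: 5:18 AM–4:59 PM = 11 h 41 min; less 45 min break → 10 h 56 min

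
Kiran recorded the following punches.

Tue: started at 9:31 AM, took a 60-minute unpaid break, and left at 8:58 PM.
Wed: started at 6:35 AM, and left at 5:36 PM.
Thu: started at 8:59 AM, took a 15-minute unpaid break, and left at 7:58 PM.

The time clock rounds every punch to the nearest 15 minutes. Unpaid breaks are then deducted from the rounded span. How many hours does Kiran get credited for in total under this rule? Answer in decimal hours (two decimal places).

Tue: in 9:31 AM→9:30 AM, out 8:58 PM→9:00 PM; 11 h 30 min − 60 min = 10 h 30 min
Wed: in 6:35 AM→6:30 AM, out 5:36 PM→5:30 PM; 11 h 0 min
Thu: in 8:59 AM→9:00 AM, out 7:58 PM→8:00 PM; 11 h 0 min − 15 min = 10 h 45 min
Total credited: 32 h 15 min.

32.25 hours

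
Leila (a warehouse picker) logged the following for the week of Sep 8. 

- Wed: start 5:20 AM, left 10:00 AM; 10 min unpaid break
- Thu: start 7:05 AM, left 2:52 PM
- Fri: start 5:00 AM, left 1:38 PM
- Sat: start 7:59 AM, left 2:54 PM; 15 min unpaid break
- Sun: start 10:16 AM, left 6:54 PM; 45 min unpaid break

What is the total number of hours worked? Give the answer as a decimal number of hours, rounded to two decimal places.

35.47 hours

Wed: 5:20 AM–10:00 AM = 4 h 40 min; less 10 min break → 4 h 30 min
Thu: 7:05 AM–2:52 PM = 7 h 47 min
Fri: 5:00 AM–1:38 PM = 8 h 38 min
Sat: 7:59 AM–2:54 PM = 6 h 55 min; less 15 min break → 6 h 40 min
Sun: 10:16 AM–6:54 PM = 8 h 38 min; less 45 min break → 7 h 53 min
Total: 4 h 30 min + 7 h 47 min + 8 h 38 min + 6 h 40 min + 7 h 53 min = 35 h 28 min.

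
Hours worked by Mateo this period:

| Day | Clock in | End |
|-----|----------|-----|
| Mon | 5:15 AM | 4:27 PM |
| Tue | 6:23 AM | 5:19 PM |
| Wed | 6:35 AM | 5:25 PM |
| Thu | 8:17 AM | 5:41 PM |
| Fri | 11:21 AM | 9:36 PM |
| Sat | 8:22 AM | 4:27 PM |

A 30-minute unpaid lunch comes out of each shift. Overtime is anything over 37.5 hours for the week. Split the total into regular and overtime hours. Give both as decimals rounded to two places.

Mon: 5:15 AM–4:27 PM = 11 h 12 min; less 30 min break → 10 h 42 min
Tue: 6:23 AM–5:19 PM = 10 h 56 min; less 30 min break → 10 h 26 min
Wed: 6:35 AM–5:25 PM = 10 h 50 min; less 30 min break → 10 h 20 min
Thu: 8:17 AM–5:41 PM = 9 h 24 min; less 30 min break → 8 h 54 min
Fri: 11:21 AM–9:36 PM = 10 h 15 min; less 30 min break → 9 h 45 min
Sat: 8:22 AM–4:27 PM = 8 h 5 min; less 30 min break → 7 h 35 min
Total worked: 57 h 42 min = 57.70 h.
Threshold 37.5 h → overtime 20 h 12 min, regular 37 h 30 min.

Regular 37.50 hours, overtime 20.20 hours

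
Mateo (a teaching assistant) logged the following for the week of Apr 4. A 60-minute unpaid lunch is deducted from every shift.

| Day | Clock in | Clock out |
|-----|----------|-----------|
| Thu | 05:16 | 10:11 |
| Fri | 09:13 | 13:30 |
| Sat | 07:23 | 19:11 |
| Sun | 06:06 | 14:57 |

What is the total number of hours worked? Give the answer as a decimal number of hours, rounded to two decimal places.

25.85 hours

Thu: 05:16–10:11 = 4 h 55 min; less 60 min break → 3 h 55 min
Fri: 09:13–13:30 = 4 h 17 min; less 60 min break → 3 h 17 min
Sat: 07:23–19:11 = 11 h 48 min; less 60 min break → 10 h 48 min
Sun: 06:06–14:57 = 8 h 51 min; less 60 min break → 7 h 51 min
Total: 3 h 55 min + 3 h 17 min + 10 h 48 min + 7 h 51 min = 25 h 51 min.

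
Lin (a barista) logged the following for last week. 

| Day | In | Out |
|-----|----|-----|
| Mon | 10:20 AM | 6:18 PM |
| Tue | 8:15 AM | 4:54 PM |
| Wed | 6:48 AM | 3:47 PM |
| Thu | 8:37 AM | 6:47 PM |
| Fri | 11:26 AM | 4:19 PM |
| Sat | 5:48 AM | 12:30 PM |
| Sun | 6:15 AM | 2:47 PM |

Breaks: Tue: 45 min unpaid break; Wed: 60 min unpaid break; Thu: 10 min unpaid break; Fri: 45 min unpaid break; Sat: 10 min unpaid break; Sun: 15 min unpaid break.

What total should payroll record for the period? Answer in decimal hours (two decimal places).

Mon: 10:20 AM–6:18 PM = 7 h 58 min
Tue: 8:15 AM–4:54 PM = 8 h 39 min; less 45 min break → 7 h 54 min
Wed: 6:48 AM–3:47 PM = 8 h 59 min; less 60 min break → 7 h 59 min
Thu: 8:37 AM–6:47 PM = 10 h 10 min; less 10 min break → 10 h 0 min
Fri: 11:26 AM–4:19 PM = 4 h 53 min; less 45 min break → 4 h 8 min
Sat: 5:48 AM–12:30 PM = 6 h 42 min; less 10 min break → 6 h 32 min
Sun: 6:15 AM–2:47 PM = 8 h 32 min; less 15 min break → 8 h 17 min
Total: 7 h 58 min + 7 h 54 min + 7 h 59 min + 10 h 0 min + 4 h 8 min + 6 h 32 min + 8 h 17 min = 52 h 48 min.

52.80 hours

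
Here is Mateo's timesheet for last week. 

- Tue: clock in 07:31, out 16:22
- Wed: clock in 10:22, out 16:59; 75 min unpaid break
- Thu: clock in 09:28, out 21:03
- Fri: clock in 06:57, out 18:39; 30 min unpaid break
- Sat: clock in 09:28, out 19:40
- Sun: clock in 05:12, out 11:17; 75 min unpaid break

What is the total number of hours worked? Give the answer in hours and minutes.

52 h 2 min

Tue: 07:31–16:22 = 8 h 51 min
Wed: 10:22–16:59 = 6 h 37 min; less 75 min break → 5 h 22 min
Thu: 09:28–21:03 = 11 h 35 min
Fri: 06:57–18:39 = 11 h 42 min; less 30 min break → 11 h 12 min
Sat: 09:28–19:40 = 10 h 12 min
Sun: 05:12–11:17 = 6 h 5 min; less 75 min break → 4 h 50 min
Total: 8 h 51 min + 5 h 22 min + 11 h 35 min + 11 h 12 min + 10 h 12 min + 4 h 50 min = 52 h 2 min.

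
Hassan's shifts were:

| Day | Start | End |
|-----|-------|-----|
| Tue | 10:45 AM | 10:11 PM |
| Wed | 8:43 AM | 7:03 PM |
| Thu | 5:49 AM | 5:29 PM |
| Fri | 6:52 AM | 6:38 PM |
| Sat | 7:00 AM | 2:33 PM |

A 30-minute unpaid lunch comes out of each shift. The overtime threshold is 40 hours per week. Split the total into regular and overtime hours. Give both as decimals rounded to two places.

Tue: 10:45 AM–10:11 PM = 11 h 26 min; less 30 min break → 10 h 56 min
Wed: 8:43 AM–7:03 PM = 10 h 20 min; less 30 min break → 9 h 50 min
Thu: 5:49 AM–5:29 PM = 11 h 40 min; less 30 min break → 11 h 10 min
Fri: 6:52 AM–6:38 PM = 11 h 46 min; less 30 min break → 11 h 16 min
Sat: 7:00 AM–2:33 PM = 7 h 33 min; less 30 min break → 7 h 3 min
Total worked: 50 h 15 min = 50.25 h.
Threshold 40 h → overtime 10 h 15 min, regular 40 h 0 min.

Regular 40.00 hours, overtime 10.25 hours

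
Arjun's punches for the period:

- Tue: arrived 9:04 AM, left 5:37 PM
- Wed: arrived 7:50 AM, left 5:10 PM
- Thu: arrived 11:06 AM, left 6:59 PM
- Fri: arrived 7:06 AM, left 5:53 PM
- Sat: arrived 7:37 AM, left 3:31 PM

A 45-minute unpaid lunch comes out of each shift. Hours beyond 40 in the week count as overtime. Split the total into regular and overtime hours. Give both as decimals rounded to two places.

Tue: 9:04 AM–5:37 PM = 8 h 33 min; less 45 min break → 7 h 48 min
Wed: 7:50 AM–5:10 PM = 9 h 20 min; less 45 min break → 8 h 35 min
Thu: 11:06 AM–6:59 PM = 7 h 53 min; less 45 min break → 7 h 8 min
Fri: 7:06 AM–5:53 PM = 10 h 47 min; less 45 min break → 10 h 2 min
Sat: 7:37 AM–3:31 PM = 7 h 54 min; less 45 min break → 7 h 9 min
Total worked: 40 h 42 min = 40.70 h.
Threshold 40 h → overtime 0 h 42 min, regular 40 h 0 min.

Regular 40.00 hours, overtime 0.70 hours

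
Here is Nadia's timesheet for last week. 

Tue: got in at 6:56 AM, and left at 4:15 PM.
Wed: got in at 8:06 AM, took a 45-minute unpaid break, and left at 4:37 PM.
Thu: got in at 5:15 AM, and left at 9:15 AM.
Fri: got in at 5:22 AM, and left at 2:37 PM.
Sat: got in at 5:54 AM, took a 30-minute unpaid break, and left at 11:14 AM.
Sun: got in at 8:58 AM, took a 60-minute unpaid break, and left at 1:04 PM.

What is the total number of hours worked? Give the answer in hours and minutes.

38 h 16 min

Tue: 6:56 AM–4:15 PM = 9 h 19 min
Wed: 8:06 AM–4:37 PM = 8 h 31 min; less 45 min break → 7 h 46 min
Thu: 5:15 AM–9:15 AM = 4 h 0 min
Fri: 5:22 AM–2:37 PM = 9 h 15 min
Sat: 5:54 AM–11:14 AM = 5 h 20 min; less 30 min break → 4 h 50 min
Sun: 8:58 AM–1:04 PM = 4 h 6 min; less 60 min break → 3 h 6 min
Total: 9 h 19 min + 7 h 46 min + 4 h 0 min + 9 h 15 min + 4 h 50 min + 3 h 6 min = 38 h 16 min.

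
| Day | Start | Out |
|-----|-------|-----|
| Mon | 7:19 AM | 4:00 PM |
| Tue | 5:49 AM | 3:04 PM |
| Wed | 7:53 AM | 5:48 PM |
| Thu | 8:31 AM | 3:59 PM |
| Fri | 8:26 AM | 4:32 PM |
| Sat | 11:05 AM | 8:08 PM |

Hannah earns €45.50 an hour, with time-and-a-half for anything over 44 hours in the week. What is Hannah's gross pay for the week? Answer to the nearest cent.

€2579.85

Mon: 7:19 AM–4:00 PM = 8 h 41 min
Tue: 5:49 AM–3:04 PM = 9 h 15 min
Wed: 7:53 AM–5:48 PM = 9 h 55 min
Thu: 8:31 AM–3:59 PM = 7 h 28 min
Fri: 8:26 AM–4:32 PM = 8 h 6 min
Sat: 11:05 AM–8:08 PM = 9 h 3 min
Total worked: 52 h 28 min = 3148 min.
Regular 44 h 0 min = 2640 min at €45.50/h; overtime 8 h 28 min = 508 min at €68.25/h.
Pay = (2640 × €45.50 + 508 × €68.25) ÷ 60 = €2579.85.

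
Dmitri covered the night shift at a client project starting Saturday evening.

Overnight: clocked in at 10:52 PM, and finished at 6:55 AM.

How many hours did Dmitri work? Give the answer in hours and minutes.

8 h 3 min

Overnight: 10:52 PM → midnight = 1 h 8 min; midnight → 6:55 AM = 6 h 55 min; span 8 h 3 min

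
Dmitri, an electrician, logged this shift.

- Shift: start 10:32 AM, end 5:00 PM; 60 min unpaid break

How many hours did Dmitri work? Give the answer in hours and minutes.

5 h 28 min

Shift: 10:32 AM–5:00 PM = 6 h 28 min; less 60 min break → 5 h 28 min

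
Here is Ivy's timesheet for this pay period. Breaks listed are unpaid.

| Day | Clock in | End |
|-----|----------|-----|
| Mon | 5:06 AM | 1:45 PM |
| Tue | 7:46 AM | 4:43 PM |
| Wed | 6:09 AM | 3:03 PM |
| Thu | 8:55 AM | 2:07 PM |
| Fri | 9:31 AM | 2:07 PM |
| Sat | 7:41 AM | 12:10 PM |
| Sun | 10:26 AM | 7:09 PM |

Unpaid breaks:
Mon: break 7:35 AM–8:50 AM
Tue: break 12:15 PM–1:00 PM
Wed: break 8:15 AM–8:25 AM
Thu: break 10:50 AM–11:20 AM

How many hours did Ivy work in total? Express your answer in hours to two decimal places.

Mon: 5:06 AM–1:45 PM = 8 h 39 min; less 75 min break → 7 h 24 min
Tue: 7:46 AM–4:43 PM = 8 h 57 min; less 45 min break → 8 h 12 min
Wed: 6:09 AM–3:03 PM = 8 h 54 min; less 10 min break → 8 h 44 min
Thu: 8:55 AM–2:07 PM = 5 h 12 min; less 30 min break → 4 h 42 min
Fri: 9:31 AM–2:07 PM = 4 h 36 min
Sat: 7:41 AM–12:10 PM = 4 h 29 min
Sun: 10:26 AM–7:09 PM = 8 h 43 min
Total: 7 h 24 min + 8 h 12 min + 8 h 44 min + 4 h 42 min + 4 h 36 min + 4 h 29 min + 8 h 43 min = 46 h 50 min.

46.83 hours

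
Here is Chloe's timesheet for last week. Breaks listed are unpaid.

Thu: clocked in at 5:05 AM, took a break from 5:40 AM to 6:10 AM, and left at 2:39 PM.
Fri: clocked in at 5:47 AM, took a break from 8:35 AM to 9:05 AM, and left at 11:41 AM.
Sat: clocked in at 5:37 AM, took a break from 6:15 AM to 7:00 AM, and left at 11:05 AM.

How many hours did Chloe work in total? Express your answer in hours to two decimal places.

19.18 hours

Thu: 5:05 AM–2:39 PM = 9 h 34 min; less 30 min break → 9 h 4 min
Fri: 5:47 AM–11:41 AM = 5 h 54 min; less 30 min break → 5 h 24 min
Sat: 5:37 AM–11:05 AM = 5 h 28 min; less 45 min break → 4 h 43 min
Total: 9 h 4 min + 5 h 24 min + 4 h 43 min = 19 h 11 min.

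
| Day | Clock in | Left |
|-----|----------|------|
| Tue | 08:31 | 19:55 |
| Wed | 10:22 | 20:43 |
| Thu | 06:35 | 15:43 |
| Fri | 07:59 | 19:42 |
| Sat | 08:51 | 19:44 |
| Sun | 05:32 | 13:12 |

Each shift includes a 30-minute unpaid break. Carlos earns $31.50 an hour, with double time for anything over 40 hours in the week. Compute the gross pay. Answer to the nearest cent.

Tue: 08:31–19:55 = 11 h 24 min; less 30 min break → 10 h 54 min
Wed: 10:22–20:43 = 10 h 21 min; less 30 min break → 9 h 51 min
Thu: 06:35–15:43 = 9 h 8 min; less 30 min break → 8 h 38 min
Fri: 07:59–19:42 = 11 h 43 min; less 30 min break → 11 h 13 min
Sat: 08:51–19:44 = 10 h 53 min; less 30 min break → 10 h 23 min
Sun: 05:32–13:12 = 7 h 40 min; less 30 min break → 7 h 10 min
Total worked: 58 h 9 min = 3489 min.
Regular 40 h 0 min = 2400 min at $31.50/h; overtime 18 h 9 min = 1089 min at $63.00/h.
Pay = (2400 × $31.50 + 1089 × $63.00) ÷ 60 = $2403.45.

$2403.45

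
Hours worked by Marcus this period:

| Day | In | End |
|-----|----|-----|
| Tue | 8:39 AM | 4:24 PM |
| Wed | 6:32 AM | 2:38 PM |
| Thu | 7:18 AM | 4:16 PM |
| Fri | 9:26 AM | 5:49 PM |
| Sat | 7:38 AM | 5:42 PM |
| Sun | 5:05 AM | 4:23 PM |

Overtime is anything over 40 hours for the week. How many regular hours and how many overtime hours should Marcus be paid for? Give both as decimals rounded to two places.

Tue: 8:39 AM–4:24 PM = 7 h 45 min
Wed: 6:32 AM–2:38 PM = 8 h 6 min
Thu: 7:18 AM–4:16 PM = 8 h 58 min
Fri: 9:26 AM–5:49 PM = 8 h 23 min
Sat: 7:38 AM–5:42 PM = 10 h 4 min
Sun: 5:05 AM–4:23 PM = 11 h 18 min
Total worked: 54 h 34 min = 54.57 h.
Threshold 40 h → overtime 14 h 34 min, regular 40 h 0 min.

Regular 40.00 hours, overtime 14.57 hours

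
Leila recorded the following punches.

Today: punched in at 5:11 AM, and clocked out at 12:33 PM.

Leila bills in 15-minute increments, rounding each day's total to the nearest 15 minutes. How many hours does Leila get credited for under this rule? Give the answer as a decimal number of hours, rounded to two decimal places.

Today: 5:11 AM–12:33 PM = 7 h 22 min → rounds to 7 h 15 min

7.25 hours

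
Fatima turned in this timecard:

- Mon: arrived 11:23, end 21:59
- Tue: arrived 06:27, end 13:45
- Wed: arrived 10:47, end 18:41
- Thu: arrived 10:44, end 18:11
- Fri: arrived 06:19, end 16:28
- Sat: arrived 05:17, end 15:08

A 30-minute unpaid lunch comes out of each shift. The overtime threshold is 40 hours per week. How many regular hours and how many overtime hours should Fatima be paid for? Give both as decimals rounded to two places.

Mon: 11:23–21:59 = 10 h 36 min; less 30 min break → 10 h 6 min
Tue: 06:27–13:45 = 7 h 18 min; less 30 min break → 6 h 48 min
Wed: 10:47–18:41 = 7 h 54 min; less 30 min break → 7 h 24 min
Thu: 10:44–18:11 = 7 h 27 min; less 30 min break → 6 h 57 min
Fri: 06:19–16:28 = 10 h 9 min; less 30 min break → 9 h 39 min
Sat: 05:17–15:08 = 9 h 51 min; less 30 min break → 9 h 21 min
Total worked: 50 h 15 min = 50.25 h.
Threshold 40 h → overtime 10 h 15 min, regular 40 h 0 min.

Regular 40.00 hours, overtime 10.25 hours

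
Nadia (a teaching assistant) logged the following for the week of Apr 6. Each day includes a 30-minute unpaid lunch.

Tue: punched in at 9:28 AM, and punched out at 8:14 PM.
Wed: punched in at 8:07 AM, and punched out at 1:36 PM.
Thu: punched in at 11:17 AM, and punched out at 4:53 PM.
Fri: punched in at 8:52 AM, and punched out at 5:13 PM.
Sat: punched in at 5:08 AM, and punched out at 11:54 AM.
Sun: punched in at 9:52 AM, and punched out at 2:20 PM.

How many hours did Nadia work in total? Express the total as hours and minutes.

38 h 26 min

Tue: 9:28 AM–8:14 PM = 10 h 46 min; less 30 min break → 10 h 16 min
Wed: 8:07 AM–1:36 PM = 5 h 29 min; less 30 min break → 4 h 59 min
Thu: 11:17 AM–4:53 PM = 5 h 36 min; less 30 min break → 5 h 6 min
Fri: 8:52 AM–5:13 PM = 8 h 21 min; less 30 min break → 7 h 51 min
Sat: 5:08 AM–11:54 AM = 6 h 46 min; less 30 min break → 6 h 16 min
Sun: 9:52 AM–2:20 PM = 4 h 28 min; less 30 min break → 3 h 58 min
Total: 10 h 16 min + 4 h 59 min + 5 h 6 min + 7 h 51 min + 6 h 16 min + 3 h 58 min = 38 h 26 min.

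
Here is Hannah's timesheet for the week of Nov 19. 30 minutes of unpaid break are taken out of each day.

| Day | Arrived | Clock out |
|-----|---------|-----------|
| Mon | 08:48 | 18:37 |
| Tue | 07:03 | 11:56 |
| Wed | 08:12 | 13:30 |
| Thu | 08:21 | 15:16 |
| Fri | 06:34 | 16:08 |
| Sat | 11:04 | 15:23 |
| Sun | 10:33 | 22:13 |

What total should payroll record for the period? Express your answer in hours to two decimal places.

Mon: 08:48–18:37 = 9 h 49 min; less 30 min break → 9 h 19 min
Tue: 07:03–11:56 = 4 h 53 min; less 30 min break → 4 h 23 min
Wed: 08:12–13:30 = 5 h 18 min; less 30 min break → 4 h 48 min
Thu: 08:21–15:16 = 6 h 55 min; less 30 min break → 6 h 25 min
Fri: 06:34–16:08 = 9 h 34 min; less 30 min break → 9 h 4 min
Sat: 11:04–15:23 = 4 h 19 min; less 30 min break → 3 h 49 min
Sun: 10:33–22:13 = 11 h 40 min; less 30 min break → 11 h 10 min
Total: 9 h 19 min + 4 h 23 min + 4 h 48 min + 6 h 25 min + 9 h 4 min + 3 h 49 min + 11 h 10 min = 48 h 58 min.

48.97 hours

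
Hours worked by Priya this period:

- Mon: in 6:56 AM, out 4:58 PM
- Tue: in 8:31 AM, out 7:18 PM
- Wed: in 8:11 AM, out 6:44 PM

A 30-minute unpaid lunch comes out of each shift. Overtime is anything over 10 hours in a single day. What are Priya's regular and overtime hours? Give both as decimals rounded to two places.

Regular 29.53 hours, overtime 0.33 hours

Mon: 6:56 AM–4:58 PM = 10 h 2 min; less 30 min break → 9 h 32 min
Tue: 8:31 AM–7:18 PM = 10 h 47 min; less 30 min break → 10 h 17 min
Wed: 8:11 AM–6:44 PM = 10 h 33 min; less 30 min break → 10 h 3 min
Mon reg 9 h 32 min / OT 0 h 0 min; Tue reg 10 h 0 min / OT 0 h 17 min; Wed reg 10 h 0 min / OT 0 h 3 min.
Totals: regular 29 h 32 min, overtime 0 h 20 min.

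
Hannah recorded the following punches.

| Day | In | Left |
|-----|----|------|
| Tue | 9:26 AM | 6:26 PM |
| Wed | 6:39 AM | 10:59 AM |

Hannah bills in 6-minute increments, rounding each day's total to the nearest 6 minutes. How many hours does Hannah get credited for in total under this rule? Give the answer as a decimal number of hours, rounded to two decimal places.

13.30 hours

Tue: 9:26 AM–6:26 PM = 9 h 0 min → rounds to 9 h 0 min
Wed: 6:39 AM–10:59 AM = 4 h 20 min → rounds to 4 h 18 min
Total credited: 13 h 18 min.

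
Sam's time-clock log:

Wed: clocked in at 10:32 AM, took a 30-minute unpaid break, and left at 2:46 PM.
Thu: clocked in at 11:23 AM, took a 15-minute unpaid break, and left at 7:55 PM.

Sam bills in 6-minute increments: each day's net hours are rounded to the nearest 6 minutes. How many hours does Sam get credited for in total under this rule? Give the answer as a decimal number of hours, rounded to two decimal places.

Wed: 10:32 AM–2:46 PM = 4 h 14 min − 30 min = 3 h 44 min → rounds to 3 h 42 min
Thu: 11:23 AM–7:55 PM = 8 h 32 min − 15 min = 8 h 17 min → rounds to 8 h 18 min
Total credited: 12 h 0 min.

12.00 hours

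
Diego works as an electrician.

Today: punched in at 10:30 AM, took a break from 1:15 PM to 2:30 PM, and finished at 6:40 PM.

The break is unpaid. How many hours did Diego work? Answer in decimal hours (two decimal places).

6.92 hours

Today: 10:30 AM–6:40 PM = 8 h 10 min; less 75 min break → 6 h 55 min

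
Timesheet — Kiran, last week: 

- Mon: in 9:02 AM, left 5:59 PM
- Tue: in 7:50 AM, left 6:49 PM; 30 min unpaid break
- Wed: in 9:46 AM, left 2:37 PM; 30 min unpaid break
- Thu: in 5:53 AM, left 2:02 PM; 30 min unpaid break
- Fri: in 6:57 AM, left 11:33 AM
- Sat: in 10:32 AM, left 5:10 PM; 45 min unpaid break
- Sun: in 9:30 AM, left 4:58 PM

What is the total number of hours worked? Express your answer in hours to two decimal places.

Mon: 9:02 AM–5:59 PM = 8 h 57 min
Tue: 7:50 AM–6:49 PM = 10 h 59 min; less 30 min break → 10 h 29 min
Wed: 9:46 AM–2:37 PM = 4 h 51 min; less 30 min break → 4 h 21 min
Thu: 5:53 AM–2:02 PM = 8 h 9 min; less 30 min break → 7 h 39 min
Fri: 6:57 AM–11:33 AM = 4 h 36 min
Sat: 10:32 AM–5:10 PM = 6 h 38 min; less 45 min break → 5 h 53 min
Sun: 9:30 AM–4:58 PM = 7 h 28 min
Total: 8 h 57 min + 10 h 29 min + 4 h 21 min + 7 h 39 min + 4 h 36 min + 5 h 53 min + 7 h 28 min = 49 h 23 min.

49.38 hours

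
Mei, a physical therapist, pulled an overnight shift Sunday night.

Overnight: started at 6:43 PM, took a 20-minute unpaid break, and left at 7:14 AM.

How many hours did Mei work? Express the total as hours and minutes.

12 h 11 min

Overnight: 6:43 PM → midnight = 5 h 17 min; midnight → 7:14 AM = 7 h 14 min; span 12 h 31 min; less 20 min break → 12 h 11 min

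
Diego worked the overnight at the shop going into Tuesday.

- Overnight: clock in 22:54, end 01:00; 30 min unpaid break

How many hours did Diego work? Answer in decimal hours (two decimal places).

1.60 hours

Overnight: 22:54 → midnight = 1 h 6 min; midnight → 01:00 = 1 h 0 min; span 2 h 6 min; less 30 min break → 1 h 36 min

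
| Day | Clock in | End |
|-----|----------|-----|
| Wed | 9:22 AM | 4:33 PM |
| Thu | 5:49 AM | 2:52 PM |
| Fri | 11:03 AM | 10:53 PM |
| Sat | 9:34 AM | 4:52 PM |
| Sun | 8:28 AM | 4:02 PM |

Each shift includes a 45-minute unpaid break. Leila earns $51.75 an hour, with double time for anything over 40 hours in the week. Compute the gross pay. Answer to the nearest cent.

Wed: 9:22 AM–4:33 PM = 7 h 11 min; less 45 min break → 6 h 26 min
Thu: 5:49 AM–2:52 PM = 9 h 3 min; less 45 min break → 8 h 18 min
Fri: 11:03 AM–10:53 PM = 11 h 50 min; less 45 min break → 11 h 5 min
Sat: 9:34 AM–4:52 PM = 7 h 18 min; less 45 min break → 6 h 33 min
Sun: 8:28 AM–4:02 PM = 7 h 34 min; less 45 min break → 6 h 49 min
Total worked: 39 h 11 min = 2351 min.
Regular 39 h 11 min = 2351 min at $51.75/h; overtime 0 h 0 min = 0 min at $103.50/h.
Pay = (2351 × $51.75 + 0 × $103.50) ÷ 60 = $2027.74.

$2027.74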